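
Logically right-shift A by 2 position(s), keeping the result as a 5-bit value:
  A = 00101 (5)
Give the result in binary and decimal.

Logical shift right by 2: drop the bottom 2 bit(s), prepend 2 zero(s) on the left.
  00101  ->  keep [001], discard [01], prepend 00
= 00001

Answer: 00001 (1)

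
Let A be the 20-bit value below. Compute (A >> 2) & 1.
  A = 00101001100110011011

Bit 2 is the 3rd from the right.
  00101001100110011011
                   ^
That bit is 0.

Answer: 0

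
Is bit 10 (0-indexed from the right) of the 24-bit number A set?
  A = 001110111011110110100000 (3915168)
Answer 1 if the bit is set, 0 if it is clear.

Bit 10 is the 11th from the right.
  001110111011110110100000
               ^
That bit is 1.

Answer: 1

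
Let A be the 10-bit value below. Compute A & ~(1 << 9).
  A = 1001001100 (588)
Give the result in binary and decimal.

Mask = ~(1 << 9) = 0111111111
Bit 9 of A is 1, so AND-ing with the mask clears it to 0.
  1001001100
& 0111111111
------------
  0001001100

Answer: 0001001100 (76)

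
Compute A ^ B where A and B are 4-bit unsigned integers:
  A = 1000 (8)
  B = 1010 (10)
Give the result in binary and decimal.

Apply ^ to each column (1 where bits differ):
  1000
^ 1010
------
  0010

Answer: 0010 (2)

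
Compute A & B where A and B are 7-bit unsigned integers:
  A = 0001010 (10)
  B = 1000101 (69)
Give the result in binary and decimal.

Apply & to each column (1 only where both bits are 1):
  0001010
& 1000101
---------
  0000000

Answer: 0000000 (0)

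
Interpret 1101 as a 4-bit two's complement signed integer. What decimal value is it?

MSB is 1, so the value is negative. Find the magnitude:
1. Invert bits:  0010
2. Add 1:        0011  = 3
3. Apply sign:   -3

Answer: -3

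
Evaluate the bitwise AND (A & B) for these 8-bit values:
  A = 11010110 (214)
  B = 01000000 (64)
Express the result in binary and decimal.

Apply & to each column (1 only where both bits are 1):
  11010110
& 01000000
----------
  01000000

Answer: 01000000 (64)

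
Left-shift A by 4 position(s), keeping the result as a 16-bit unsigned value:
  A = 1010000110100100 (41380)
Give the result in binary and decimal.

Shift left by 4: drop the top 4 bit(s), append 4 zero(s) on the right.
  1010000110100100  ->  discard [1010], keep [000110100100], append 0000
= 0001101001000000

Answer: 0001101001000000 (6720)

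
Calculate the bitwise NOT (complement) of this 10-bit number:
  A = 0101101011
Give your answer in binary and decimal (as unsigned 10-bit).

Flip each bit (0->1, 1->0):
  0101101011
  1010010100

Answer: 1010010100 (660)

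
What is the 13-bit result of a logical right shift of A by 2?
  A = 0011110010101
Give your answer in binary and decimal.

Logical shift right by 2: drop the bottom 2 bit(s), prepend 2 zero(s) on the left.
  0011110010101  ->  keep [00111100101], discard [01], prepend 00
= 0000111100101

Answer: 0000111100101 (485)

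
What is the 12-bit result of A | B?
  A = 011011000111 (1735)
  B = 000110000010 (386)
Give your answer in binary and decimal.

Apply | to each column (1 where either bit is 1):
  011011000111
| 000110000010
--------------
  011111000111

Answer: 011111000111 (1991)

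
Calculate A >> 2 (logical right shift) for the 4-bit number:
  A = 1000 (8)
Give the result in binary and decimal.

Logical shift right by 2: drop the bottom 2 bit(s), prepend 2 zero(s) on the left.
  1000  ->  keep [10], discard [00], prepend 00
= 0010

Answer: 0010 (2)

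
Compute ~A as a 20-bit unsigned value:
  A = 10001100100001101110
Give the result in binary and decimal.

Flip each bit (0->1, 1->0):
  10001100100001101110
  01110011011110010001

Answer: 01110011011110010001 (472977)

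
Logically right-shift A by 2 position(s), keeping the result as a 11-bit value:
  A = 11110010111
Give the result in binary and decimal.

Logical shift right by 2: drop the bottom 2 bit(s), prepend 2 zero(s) on the left.
  11110010111  ->  keep [111100101], discard [11], prepend 00
= 00111100101

Answer: 00111100101 (485)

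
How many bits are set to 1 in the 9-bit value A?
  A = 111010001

111010001
1-bits at positions (from bit 0 = LSB): 0, 4, 6, 7, 8
Count = 5

Answer: 5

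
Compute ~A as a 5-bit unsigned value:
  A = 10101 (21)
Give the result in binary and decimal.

Flip each bit (0->1, 1->0):
  10101
  01010

Answer: 01010 (10)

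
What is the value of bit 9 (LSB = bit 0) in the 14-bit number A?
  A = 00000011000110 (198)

Bit 9 is the 10th from the right.
  00000011000110
      ^
That bit is 0.

Answer: 0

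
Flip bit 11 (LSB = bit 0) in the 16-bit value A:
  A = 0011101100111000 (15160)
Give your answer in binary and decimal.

Mask = 1 << 11 = 0000100000000000
Bit 11 of A is 1; XOR with the mask flips it to 0.
  0011101100111000
^ 0000100000000000
------------------
  0011001100111000

Answer: 0011001100111000 (13112)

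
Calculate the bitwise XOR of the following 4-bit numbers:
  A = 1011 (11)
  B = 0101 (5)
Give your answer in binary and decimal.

Apply ^ to each column (1 where bits differ):
  1011
^ 0101
------
  1110

Answer: 1110 (14)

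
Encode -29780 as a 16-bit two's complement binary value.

1. Binary of +29780:  0111010001010100
2. Invert bits:     1000101110101011
3. Add 1:           1000101110101100

Answer: 1000101110101100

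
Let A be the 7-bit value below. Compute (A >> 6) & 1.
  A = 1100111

Bit 6 is the 7th from the right.
  1100111
  ^
That bit is 1.

Answer: 1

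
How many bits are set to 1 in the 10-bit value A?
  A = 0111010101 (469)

0111010101
1-bits at positions (from bit 0 = LSB): 0, 2, 4, 6, 7, 8
Count = 6

Answer: 6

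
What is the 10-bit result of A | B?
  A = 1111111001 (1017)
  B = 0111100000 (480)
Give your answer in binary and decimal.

Apply | to each column (1 where either bit is 1):
  1111111001
| 0111100000
------------
  1111111001

Answer: 1111111001 (1017)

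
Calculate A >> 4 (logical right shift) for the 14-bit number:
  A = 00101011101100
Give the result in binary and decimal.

Logical shift right by 4: drop the bottom 4 bit(s), prepend 4 zero(s) on the left.
  00101011101100  ->  keep [0010101110], discard [1100], prepend 0000
= 00000010101110

Answer: 00000010101110 (174)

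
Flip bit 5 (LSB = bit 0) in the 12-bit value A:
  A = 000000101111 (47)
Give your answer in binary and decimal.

Mask = 1 << 5 = 000000100000
Bit 5 of A is 1; XOR with the mask flips it to 0.
  000000101111
^ 000000100000
--------------
  000000001111

Answer: 000000001111 (15)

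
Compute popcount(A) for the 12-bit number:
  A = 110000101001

110000101001
1-bits at positions (from bit 0 = LSB): 0, 3, 5, 10, 11
Count = 5

Answer: 5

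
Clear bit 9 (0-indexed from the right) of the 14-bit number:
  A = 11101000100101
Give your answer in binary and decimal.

Mask = ~(1 << 9) = 11110111111111
Bit 9 of A is 1, so AND-ing with the mask clears it to 0.
  11101000100101
& 11110111111111
----------------
  11100000100101

Answer: 11100000100101 (14373)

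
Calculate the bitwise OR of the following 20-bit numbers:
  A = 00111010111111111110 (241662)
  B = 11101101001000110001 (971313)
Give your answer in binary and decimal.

Apply | to each column (1 where either bit is 1):
  00111010111111111110
| 11101101001000110001
----------------------
  11111111111111111111

Answer: 11111111111111111111 (1048575)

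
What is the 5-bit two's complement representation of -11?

1. Binary of +11:  01011
2. Invert bits:     10100
3. Add 1:           10101

Answer: 10101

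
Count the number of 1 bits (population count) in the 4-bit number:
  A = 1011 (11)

1011
1-bits at positions (from bit 0 = LSB): 0, 1, 3
Count = 3

Answer: 3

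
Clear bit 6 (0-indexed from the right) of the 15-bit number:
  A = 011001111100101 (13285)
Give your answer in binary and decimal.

Mask = ~(1 << 6) = 111111110111111
Bit 6 of A is 1, so AND-ing with the mask clears it to 0.
  011001111100101
& 111111110111111
-----------------
  011001110100101

Answer: 011001110100101 (13221)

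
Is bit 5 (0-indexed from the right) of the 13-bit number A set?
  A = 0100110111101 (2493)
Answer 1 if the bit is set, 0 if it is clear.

Bit 5 is the 6th from the right.
  0100110111101
         ^
That bit is 1.

Answer: 1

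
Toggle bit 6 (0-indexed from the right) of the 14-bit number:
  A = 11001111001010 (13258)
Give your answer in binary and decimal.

Mask = 1 << 6 = 00000001000000
Bit 6 of A is 1; XOR with the mask flips it to 0.
  11001111001010
^ 00000001000000
----------------
  11001110001010

Answer: 11001110001010 (13194)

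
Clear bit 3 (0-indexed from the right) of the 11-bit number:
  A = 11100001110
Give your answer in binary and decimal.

Mask = ~(1 << 3) = 11111110111
Bit 3 of A is 1, so AND-ing with the mask clears it to 0.
  11100001110
& 11111110111
-------------
  11100000110

Answer: 11100000110 (1798)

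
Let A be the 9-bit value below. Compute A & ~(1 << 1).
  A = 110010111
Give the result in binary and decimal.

Mask = ~(1 << 1) = 111111101
Bit 1 of A is 1, so AND-ing with the mask clears it to 0.
  110010111
& 111111101
-----------
  110010101

Answer: 110010101 (405)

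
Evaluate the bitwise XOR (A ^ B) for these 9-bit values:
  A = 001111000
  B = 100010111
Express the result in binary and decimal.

Apply ^ to each column (1 where bits differ):
  001111000
^ 100010111
-----------
  101101111

Answer: 101101111 (367)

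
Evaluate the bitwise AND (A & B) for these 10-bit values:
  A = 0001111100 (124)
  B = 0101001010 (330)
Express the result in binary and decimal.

Apply & to each column (1 only where both bits are 1):
  0001111100
& 0101001010
------------
  0001001000

Answer: 0001001000 (72)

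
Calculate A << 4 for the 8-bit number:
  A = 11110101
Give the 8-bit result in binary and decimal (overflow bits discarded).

Shift left by 4: drop the top 4 bit(s), append 4 zero(s) on the right.
  11110101  ->  discard [1111], keep [0101], append 0000
= 01010000

Answer: 01010000 (80)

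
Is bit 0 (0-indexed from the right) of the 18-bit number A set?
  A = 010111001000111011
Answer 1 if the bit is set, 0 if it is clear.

Bit 0 is the 1st from the right.
  010111001000111011
                   ^
That bit is 1.

Answer: 1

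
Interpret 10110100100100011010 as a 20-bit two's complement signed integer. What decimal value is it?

MSB is 1, so the value is negative. Find the magnitude:
1. Invert bits:  01001011011011100101
2. Add 1:        01001011011011100110  = 308966
3. Apply sign:   -308966

Answer: -308966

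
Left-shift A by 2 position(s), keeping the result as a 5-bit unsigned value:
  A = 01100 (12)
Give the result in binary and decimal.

Shift left by 2: drop the top 2 bit(s), append 2 zero(s) on the right.
  01100  ->  discard [01], keep [100], append 00
= 10000

Answer: 10000 (16)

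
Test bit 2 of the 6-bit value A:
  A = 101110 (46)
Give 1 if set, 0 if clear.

Bit 2 is the 3rd from the right.
  101110
     ^
That bit is 1.

Answer: 1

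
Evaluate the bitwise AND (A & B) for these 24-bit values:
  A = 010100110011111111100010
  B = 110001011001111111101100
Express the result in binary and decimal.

Apply & to each column (1 only where both bits are 1):
  010100110011111111100010
& 110001011001111111101100
--------------------------
  010000010001111111100000

Answer: 010000010001111111100000 (4268000)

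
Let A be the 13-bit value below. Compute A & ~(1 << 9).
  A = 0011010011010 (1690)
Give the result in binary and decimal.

Mask = ~(1 << 9) = 1110111111111
Bit 9 of A is 1, so AND-ing with the mask clears it to 0.
  0011010011010
& 1110111111111
---------------
  0010010011010

Answer: 0010010011010 (1178)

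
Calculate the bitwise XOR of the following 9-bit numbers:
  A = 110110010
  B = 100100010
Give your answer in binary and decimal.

Apply ^ to each column (1 where bits differ):
  110110010
^ 100100010
-----------
  010010000

Answer: 010010000 (144)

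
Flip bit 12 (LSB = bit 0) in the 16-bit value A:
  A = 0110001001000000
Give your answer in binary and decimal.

Mask = 1 << 12 = 0001000000000000
Bit 12 of A is 0; XOR with the mask flips it to 1.
  0110001001000000
^ 0001000000000000
------------------
  0111001001000000

Answer: 0111001001000000 (29248)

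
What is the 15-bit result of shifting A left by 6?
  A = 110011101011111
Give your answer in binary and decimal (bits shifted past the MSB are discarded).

Shift left by 6: drop the top 6 bit(s), append 6 zero(s) on the right.
  110011101011111  ->  discard [110011], keep [101011111], append 000000
= 101011111000000

Answer: 101011111000000 (22464)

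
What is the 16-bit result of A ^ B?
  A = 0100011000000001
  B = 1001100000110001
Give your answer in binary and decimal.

Apply ^ to each column (1 where bits differ):
  0100011000000001
^ 1001100000110001
------------------
  1101111000110000

Answer: 1101111000110000 (56880)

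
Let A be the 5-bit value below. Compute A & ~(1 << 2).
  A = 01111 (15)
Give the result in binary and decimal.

Mask = ~(1 << 2) = 11011
Bit 2 of A is 1, so AND-ing with the mask clears it to 0.
  01111
& 11011
-------
  01011

Answer: 01011 (11)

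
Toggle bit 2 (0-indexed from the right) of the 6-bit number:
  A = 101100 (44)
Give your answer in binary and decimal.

Mask = 1 << 2 = 000100
Bit 2 of A is 1; XOR with the mask flips it to 0.
  101100
^ 000100
--------
  101000

Answer: 101000 (40)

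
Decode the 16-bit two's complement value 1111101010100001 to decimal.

MSB is 1, so the value is negative. Find the magnitude:
1. Invert bits:  0000010101011110
2. Add 1:        0000010101011111  = 1375
3. Apply sign:   -1375

Answer: -1375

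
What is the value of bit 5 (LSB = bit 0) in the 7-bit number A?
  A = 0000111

Bit 5 is the 6th from the right.
  0000111
   ^
That bit is 0.

Answer: 0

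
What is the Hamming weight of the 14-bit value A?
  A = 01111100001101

01111100001101
1-bits at positions (from bit 0 = LSB): 0, 2, 3, 8, 9, 10, 11, 12
Count = 8

Answer: 8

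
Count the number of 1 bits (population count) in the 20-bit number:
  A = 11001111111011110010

11001111111011110010
1-bits at positions (from bit 0 = LSB): 1, 4, 5, 6, 7, 9, 10, 11, 12, 13, 14, 15, 18, 19
Count = 14

Answer: 14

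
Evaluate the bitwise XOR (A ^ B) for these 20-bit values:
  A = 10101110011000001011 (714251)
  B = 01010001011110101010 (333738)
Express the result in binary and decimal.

Apply ^ to each column (1 where bits differ):
  10101110011000001011
^ 01010001011110101010
----------------------
  11111111000110100001

Answer: 11111111000110100001 (1044897)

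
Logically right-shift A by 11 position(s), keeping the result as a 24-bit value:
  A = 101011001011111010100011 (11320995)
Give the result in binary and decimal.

Logical shift right by 11: drop the bottom 11 bit(s), prepend 11 zero(s) on the left.
  101011001011111010100011  ->  keep [1010110010111], discard [11010100011], prepend 00000000000
= 000000000001010110010111

Answer: 000000000001010110010111 (5527)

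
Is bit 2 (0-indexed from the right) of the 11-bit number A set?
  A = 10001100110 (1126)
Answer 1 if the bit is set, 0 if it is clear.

Bit 2 is the 3rd from the right.
  10001100110
          ^
That bit is 1.

Answer: 1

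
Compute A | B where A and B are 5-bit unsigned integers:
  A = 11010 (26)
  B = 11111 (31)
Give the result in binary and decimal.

Apply | to each column (1 where either bit is 1):
  11010
| 11111
-------
  11111

Answer: 11111 (31)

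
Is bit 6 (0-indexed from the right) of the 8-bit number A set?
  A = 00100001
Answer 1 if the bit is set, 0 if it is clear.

Bit 6 is the 7th from the right.
  00100001
   ^
That bit is 0.

Answer: 0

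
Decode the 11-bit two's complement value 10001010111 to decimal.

MSB is 1, so the value is negative. Find the magnitude:
1. Invert bits:  01110101000
2. Add 1:        01110101001  = 937
3. Apply sign:   -937

Answer: -937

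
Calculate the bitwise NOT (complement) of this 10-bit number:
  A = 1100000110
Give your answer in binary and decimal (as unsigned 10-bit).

Flip each bit (0->1, 1->0):
  1100000110
  0011111001

Answer: 0011111001 (249)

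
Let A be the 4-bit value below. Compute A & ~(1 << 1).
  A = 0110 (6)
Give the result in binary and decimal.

Mask = ~(1 << 1) = 1101
Bit 1 of A is 1, so AND-ing with the mask clears it to 0.
  0110
& 1101
------
  0100

Answer: 0100 (4)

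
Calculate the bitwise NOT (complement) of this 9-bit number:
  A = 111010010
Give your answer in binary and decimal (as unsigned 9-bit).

Flip each bit (0->1, 1->0):
  111010010
  000101101

Answer: 000101101 (45)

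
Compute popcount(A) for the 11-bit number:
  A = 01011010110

01011010110
1-bits at positions (from bit 0 = LSB): 1, 2, 4, 6, 7, 9
Count = 6

Answer: 6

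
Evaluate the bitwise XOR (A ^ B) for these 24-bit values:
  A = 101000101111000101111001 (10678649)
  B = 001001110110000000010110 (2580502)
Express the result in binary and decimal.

Apply ^ to each column (1 where bits differ):
  101000101111000101111001
^ 001001110110000000010110
--------------------------
  100001011001000101101111

Answer: 100001011001000101101111 (8753519)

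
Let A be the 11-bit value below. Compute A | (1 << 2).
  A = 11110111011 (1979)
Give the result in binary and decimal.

Mask = 1 << 2 = 00000000100
Bit 2 of A is 0, so OR-ing with the mask flips it to 1.
  11110111011
| 00000000100
-------------
  11110111111

Answer: 11110111111 (1983)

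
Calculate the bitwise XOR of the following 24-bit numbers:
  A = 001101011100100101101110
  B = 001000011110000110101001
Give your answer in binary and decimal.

Apply ^ to each column (1 where bits differ):
  001101011100100101101110
^ 001000011110000110101001
--------------------------
  000101000010100011000111

Answer: 000101000010100011000111 (1321159)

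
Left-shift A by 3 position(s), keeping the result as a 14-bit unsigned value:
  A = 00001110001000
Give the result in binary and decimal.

Shift left by 3: drop the top 3 bit(s), append 3 zero(s) on the right.
  00001110001000  ->  discard [000], keep [01110001000], append 000
= 01110001000000

Answer: 01110001000000 (7232)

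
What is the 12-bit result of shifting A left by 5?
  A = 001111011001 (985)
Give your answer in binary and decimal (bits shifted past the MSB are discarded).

Shift left by 5: drop the top 5 bit(s), append 5 zero(s) on the right.
  001111011001  ->  discard [00111], keep [1011001], append 00000
= 101100100000

Answer: 101100100000 (2848)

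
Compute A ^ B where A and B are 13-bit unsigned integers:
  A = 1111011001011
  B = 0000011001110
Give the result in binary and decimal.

Apply ^ to each column (1 where bits differ):
  1111011001011
^ 0000011001110
---------------
  1111000000101

Answer: 1111000000101 (7685)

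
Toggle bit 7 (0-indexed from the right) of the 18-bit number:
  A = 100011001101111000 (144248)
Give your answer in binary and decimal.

Mask = 1 << 7 = 000000000010000000
Bit 7 of A is 0; XOR with the mask flips it to 1.
  100011001101111000
^ 000000000010000000
--------------------
  100011001111111000

Answer: 100011001111111000 (144376)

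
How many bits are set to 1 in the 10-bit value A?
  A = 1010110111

1010110111
1-bits at positions (from bit 0 = LSB): 0, 1, 2, 4, 5, 7, 9
Count = 7

Answer: 7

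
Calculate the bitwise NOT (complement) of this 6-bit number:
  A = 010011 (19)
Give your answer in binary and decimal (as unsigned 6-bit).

Flip each bit (0->1, 1->0):
  010011
  101100

Answer: 101100 (44)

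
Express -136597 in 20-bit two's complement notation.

1. Binary of +136597:  00100001010110010101
2. Invert bits:     11011110101001101010
3. Add 1:           11011110101001101011

Answer: 11011110101001101011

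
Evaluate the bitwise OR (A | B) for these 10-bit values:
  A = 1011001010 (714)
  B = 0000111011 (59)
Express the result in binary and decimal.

Apply | to each column (1 where either bit is 1):
  1011001010
| 0000111011
------------
  1011111011

Answer: 1011111011 (763)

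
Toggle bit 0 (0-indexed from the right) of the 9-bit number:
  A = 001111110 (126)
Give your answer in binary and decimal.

Mask = 1 << 0 = 000000001
Bit 0 of A is 0; XOR with the mask flips it to 1.
  001111110
^ 000000001
-----------
  001111111

Answer: 001111111 (127)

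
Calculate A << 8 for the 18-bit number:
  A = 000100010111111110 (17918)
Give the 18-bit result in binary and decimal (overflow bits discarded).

Shift left by 8: drop the top 8 bit(s), append 8 zero(s) on the right.
  000100010111111110  ->  discard [00010001], keep [0111111110], append 00000000
= 011111111000000000

Answer: 011111111000000000 (130560)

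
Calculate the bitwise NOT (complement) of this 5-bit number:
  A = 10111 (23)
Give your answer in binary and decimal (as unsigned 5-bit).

Flip each bit (0->1, 1->0):
  10111
  01000

Answer: 01000 (8)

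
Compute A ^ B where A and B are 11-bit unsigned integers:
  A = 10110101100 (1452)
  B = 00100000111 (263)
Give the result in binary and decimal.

Apply ^ to each column (1 where bits differ):
  10110101100
^ 00100000111
-------------
  10010101011

Answer: 10010101011 (1195)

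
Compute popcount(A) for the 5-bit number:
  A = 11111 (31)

11111
1-bits at positions (from bit 0 = LSB): 0, 1, 2, 3, 4
Count = 5

Answer: 5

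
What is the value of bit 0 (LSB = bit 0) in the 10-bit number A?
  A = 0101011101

Bit 0 is the 1st from the right.
  0101011101
           ^
That bit is 1.

Answer: 1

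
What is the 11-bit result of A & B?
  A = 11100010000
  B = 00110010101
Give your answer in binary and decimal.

Apply & to each column (1 only where both bits are 1):
  11100010000
& 00110010101
-------------
  00100010000

Answer: 00100010000 (272)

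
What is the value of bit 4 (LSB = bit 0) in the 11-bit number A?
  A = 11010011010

Bit 4 is the 5th from the right.
  11010011010
        ^
That bit is 1.

Answer: 1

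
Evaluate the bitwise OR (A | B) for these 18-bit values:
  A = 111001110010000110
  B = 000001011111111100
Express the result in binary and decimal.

Apply | to each column (1 where either bit is 1):
  111001110010000110
| 000001011111111100
--------------------
  111001111111111110

Answer: 111001111111111110 (237566)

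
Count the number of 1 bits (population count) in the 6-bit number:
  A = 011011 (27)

011011
1-bits at positions (from bit 0 = LSB): 0, 1, 3, 4
Count = 4

Answer: 4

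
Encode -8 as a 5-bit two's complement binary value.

1. Binary of +8:  01000
2. Invert bits:     10111
3. Add 1:           11000

Answer: 11000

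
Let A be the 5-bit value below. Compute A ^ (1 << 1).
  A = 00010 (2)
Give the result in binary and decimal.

Mask = 1 << 1 = 00010
Bit 1 of A is 1; XOR with the mask flips it to 0.
  00010
^ 00010
-------
  00000

Answer: 00000 (0)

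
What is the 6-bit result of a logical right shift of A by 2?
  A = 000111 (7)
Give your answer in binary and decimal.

Logical shift right by 2: drop the bottom 2 bit(s), prepend 2 zero(s) on the left.
  000111  ->  keep [0001], discard [11], prepend 00
= 000001

Answer: 000001 (1)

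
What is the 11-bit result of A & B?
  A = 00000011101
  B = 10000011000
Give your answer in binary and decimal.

Apply & to each column (1 only where both bits are 1):
  00000011101
& 10000011000
-------------
  00000011000

Answer: 00000011000 (24)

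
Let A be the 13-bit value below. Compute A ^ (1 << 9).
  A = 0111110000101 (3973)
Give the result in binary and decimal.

Mask = 1 << 9 = 0001000000000
Bit 9 of A is 1; XOR with the mask flips it to 0.
  0111110000101
^ 0001000000000
---------------
  0110110000101

Answer: 0110110000101 (3461)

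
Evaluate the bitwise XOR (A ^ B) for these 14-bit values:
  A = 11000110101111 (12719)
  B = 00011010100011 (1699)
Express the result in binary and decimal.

Apply ^ to each column (1 where bits differ):
  11000110101111
^ 00011010100011
----------------
  11011100001100

Answer: 11011100001100 (14092)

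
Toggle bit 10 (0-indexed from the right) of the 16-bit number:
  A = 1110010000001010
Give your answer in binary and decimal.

Mask = 1 << 10 = 0000010000000000
Bit 10 of A is 1; XOR with the mask flips it to 0.
  1110010000001010
^ 0000010000000000
------------------
  1110000000001010

Answer: 1110000000001010 (57354)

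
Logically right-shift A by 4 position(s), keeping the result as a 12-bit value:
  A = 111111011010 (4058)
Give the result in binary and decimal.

Logical shift right by 4: drop the bottom 4 bit(s), prepend 4 zero(s) on the left.
  111111011010  ->  keep [11111101], discard [1010], prepend 0000
= 000011111101

Answer: 000011111101 (253)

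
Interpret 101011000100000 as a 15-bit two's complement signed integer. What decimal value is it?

MSB is 1, so the value is negative. Find the magnitude:
1. Invert bits:  010100111011111
2. Add 1:        010100111100000  = 10720
3. Apply sign:   -10720

Answer: -10720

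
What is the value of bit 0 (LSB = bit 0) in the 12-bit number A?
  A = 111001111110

Bit 0 is the 1st from the right.
  111001111110
             ^
That bit is 0.

Answer: 0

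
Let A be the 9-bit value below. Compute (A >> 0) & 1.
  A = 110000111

Bit 0 is the 1st from the right.
  110000111
          ^
That bit is 1.

Answer: 1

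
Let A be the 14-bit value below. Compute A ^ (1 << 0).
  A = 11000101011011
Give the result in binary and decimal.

Mask = 1 << 0 = 00000000000001
Bit 0 of A is 1; XOR with the mask flips it to 0.
  11000101011011
^ 00000000000001
----------------
  11000101011010

Answer: 11000101011010 (12634)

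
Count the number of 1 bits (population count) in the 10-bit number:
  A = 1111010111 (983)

1111010111
1-bits at positions (from bit 0 = LSB): 0, 1, 2, 4, 6, 7, 8, 9
Count = 8

Answer: 8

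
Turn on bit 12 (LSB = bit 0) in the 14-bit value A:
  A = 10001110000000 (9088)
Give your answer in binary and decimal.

Mask = 1 << 12 = 01000000000000
Bit 12 of A is 0, so OR-ing with the mask flips it to 1.
  10001110000000
| 01000000000000
----------------
  11001110000000

Answer: 11001110000000 (13184)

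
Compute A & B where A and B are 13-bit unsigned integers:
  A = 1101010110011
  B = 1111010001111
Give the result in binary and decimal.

Apply & to each column (1 only where both bits are 1):
  1101010110011
& 1111010001111
---------------
  1101010000011

Answer: 1101010000011 (6787)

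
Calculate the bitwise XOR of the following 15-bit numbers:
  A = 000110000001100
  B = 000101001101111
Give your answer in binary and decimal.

Apply ^ to each column (1 where bits differ):
  000110000001100
^ 000101001101111
-----------------
  000011001100011

Answer: 000011001100011 (1635)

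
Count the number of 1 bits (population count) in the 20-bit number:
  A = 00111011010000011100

00111011010000011100
1-bits at positions (from bit 0 = LSB): 2, 3, 4, 10, 12, 13, 15, 16, 17
Count = 9

Answer: 9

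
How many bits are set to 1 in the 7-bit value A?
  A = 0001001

0001001
1-bits at positions (from bit 0 = LSB): 0, 3
Count = 2

Answer: 2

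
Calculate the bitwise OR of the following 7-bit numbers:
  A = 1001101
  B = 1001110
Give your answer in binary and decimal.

Apply | to each column (1 where either bit is 1):
  1001101
| 1001110
---------
  1001111

Answer: 1001111 (79)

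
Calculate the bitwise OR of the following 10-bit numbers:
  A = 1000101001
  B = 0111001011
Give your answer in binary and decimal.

Apply | to each column (1 where either bit is 1):
  1000101001
| 0111001011
------------
  1111101011

Answer: 1111101011 (1003)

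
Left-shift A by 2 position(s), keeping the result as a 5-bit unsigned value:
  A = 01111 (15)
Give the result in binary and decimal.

Shift left by 2: drop the top 2 bit(s), append 2 zero(s) on the right.
  01111  ->  discard [01], keep [111], append 00
= 11100

Answer: 11100 (28)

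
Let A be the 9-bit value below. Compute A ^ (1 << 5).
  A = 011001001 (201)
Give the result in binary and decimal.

Mask = 1 << 5 = 000100000
Bit 5 of A is 0; XOR with the mask flips it to 1.
  011001001
^ 000100000
-----------
  011101001

Answer: 011101001 (233)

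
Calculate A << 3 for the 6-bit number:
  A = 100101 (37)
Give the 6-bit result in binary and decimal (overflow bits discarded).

Shift left by 3: drop the top 3 bit(s), append 3 zero(s) on the right.
  100101  ->  discard [100], keep [101], append 000
= 101000

Answer: 101000 (40)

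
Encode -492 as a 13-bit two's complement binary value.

1. Binary of +492:  0000111101100
2. Invert bits:     1111000010011
3. Add 1:           1111000010100

Answer: 1111000010100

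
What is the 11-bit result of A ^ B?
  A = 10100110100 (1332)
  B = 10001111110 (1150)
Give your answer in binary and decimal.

Apply ^ to each column (1 where bits differ):
  10100110100
^ 10001111110
-------------
  00101001010

Answer: 00101001010 (330)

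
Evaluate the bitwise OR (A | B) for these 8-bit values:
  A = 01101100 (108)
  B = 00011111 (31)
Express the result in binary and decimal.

Apply | to each column (1 where either bit is 1):
  01101100
| 00011111
----------
  01111111

Answer: 01111111 (127)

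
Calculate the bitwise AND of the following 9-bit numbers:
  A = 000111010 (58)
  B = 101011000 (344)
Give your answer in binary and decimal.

Apply & to each column (1 only where both bits are 1):
  000111010
& 101011000
-----------
  000011000

Answer: 000011000 (24)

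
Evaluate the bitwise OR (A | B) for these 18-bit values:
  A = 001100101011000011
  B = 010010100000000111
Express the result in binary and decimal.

Apply | to each column (1 where either bit is 1):
  001100101011000011
| 010010100000000111
--------------------
  011110101011000111

Answer: 011110101011000111 (125639)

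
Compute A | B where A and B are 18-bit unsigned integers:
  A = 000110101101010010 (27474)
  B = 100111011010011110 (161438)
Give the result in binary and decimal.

Apply | to each column (1 where either bit is 1):
  000110101101010010
| 100111011010011110
--------------------
  100111111111011110

Answer: 100111111111011110 (163806)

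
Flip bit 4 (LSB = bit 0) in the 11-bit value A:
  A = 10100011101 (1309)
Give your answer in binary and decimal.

Mask = 1 << 4 = 00000010000
Bit 4 of A is 1; XOR with the mask flips it to 0.
  10100011101
^ 00000010000
-------------
  10100001101

Answer: 10100001101 (1293)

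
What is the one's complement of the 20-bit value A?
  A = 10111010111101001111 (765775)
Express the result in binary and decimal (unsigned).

Flip each bit (0->1, 1->0):
  10111010111101001111
  01000101000010110000

Answer: 01000101000010110000 (282800)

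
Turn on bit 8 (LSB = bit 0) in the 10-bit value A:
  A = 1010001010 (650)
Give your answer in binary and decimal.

Mask = 1 << 8 = 0100000000
Bit 8 of A is 0, so OR-ing with the mask flips it to 1.
  1010001010
| 0100000000
------------
  1110001010

Answer: 1110001010 (906)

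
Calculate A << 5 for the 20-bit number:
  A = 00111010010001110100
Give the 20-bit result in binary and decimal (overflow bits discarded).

Shift left by 5: drop the top 5 bit(s), append 5 zero(s) on the right.
  00111010010001110100  ->  discard [00111], keep [010010001110100], append 00000
= 01001000111010000000

Answer: 01001000111010000000 (298624)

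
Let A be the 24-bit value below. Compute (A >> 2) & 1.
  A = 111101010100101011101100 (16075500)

Bit 2 is the 3rd from the right.
  111101010100101011101100
                       ^
That bit is 1.

Answer: 1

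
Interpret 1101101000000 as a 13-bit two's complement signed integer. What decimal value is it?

MSB is 1, so the value is negative. Find the magnitude:
1. Invert bits:  0010010111111
2. Add 1:        0010011000000  = 1216
3. Apply sign:   -1216

Answer: -1216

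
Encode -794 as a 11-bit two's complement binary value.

1. Binary of +794:  01100011010
2. Invert bits:     10011100101
3. Add 1:           10011100110

Answer: 10011100110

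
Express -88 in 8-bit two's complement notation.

1. Binary of +88:  01011000
2. Invert bits:     10100111
3. Add 1:           10101000

Answer: 10101000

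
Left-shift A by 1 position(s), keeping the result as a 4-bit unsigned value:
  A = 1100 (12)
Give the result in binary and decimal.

Shift left by 1: drop the top 1 bit(s), append 1 zero(s) on the right.
  1100  ->  discard [1], keep [100], append 0
= 1000

Answer: 1000 (8)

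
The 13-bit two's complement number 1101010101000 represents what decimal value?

MSB is 1, so the value is negative. Find the magnitude:
1. Invert bits:  0010101010111
2. Add 1:        0010101011000  = 1368
3. Apply sign:   -1368

Answer: -1368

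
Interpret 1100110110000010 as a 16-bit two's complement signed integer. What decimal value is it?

MSB is 1, so the value is negative. Find the magnitude:
1. Invert bits:  0011001001111101
2. Add 1:        0011001001111110  = 12926
3. Apply sign:   -12926

Answer: -12926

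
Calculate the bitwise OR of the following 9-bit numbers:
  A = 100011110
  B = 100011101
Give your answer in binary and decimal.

Apply | to each column (1 where either bit is 1):
  100011110
| 100011101
-----------
  100011111

Answer: 100011111 (287)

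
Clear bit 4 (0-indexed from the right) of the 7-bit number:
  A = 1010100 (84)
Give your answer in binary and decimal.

Mask = ~(1 << 4) = 1101111
Bit 4 of A is 1, so AND-ing with the mask clears it to 0.
  1010100
& 1101111
---------
  1000100

Answer: 1000100 (68)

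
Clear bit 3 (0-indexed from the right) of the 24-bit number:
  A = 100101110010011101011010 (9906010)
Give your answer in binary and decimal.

Mask = ~(1 << 3) = 111111111111111111110111
Bit 3 of A is 1, so AND-ing with the mask clears it to 0.
  100101110010011101011010
& 111111111111111111110111
--------------------------
  100101110010011101010010

Answer: 100101110010011101010010 (9906002)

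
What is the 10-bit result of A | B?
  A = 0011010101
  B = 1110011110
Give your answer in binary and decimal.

Apply | to each column (1 where either bit is 1):
  0011010101
| 1110011110
------------
  1111011111

Answer: 1111011111 (991)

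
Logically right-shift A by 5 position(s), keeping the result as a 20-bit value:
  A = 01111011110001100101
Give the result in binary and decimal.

Logical shift right by 5: drop the bottom 5 bit(s), prepend 5 zero(s) on the left.
  01111011110001100101  ->  keep [011110111100011], discard [00101], prepend 00000
= 00000011110111100011

Answer: 00000011110111100011 (15843)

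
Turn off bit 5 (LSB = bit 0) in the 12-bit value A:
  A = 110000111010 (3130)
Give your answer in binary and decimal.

Mask = ~(1 << 5) = 111111011111
Bit 5 of A is 1, so AND-ing with the mask clears it to 0.
  110000111010
& 111111011111
--------------
  110000011010

Answer: 110000011010 (3098)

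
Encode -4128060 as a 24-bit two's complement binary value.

1. Binary of +4128060:  001111101111110100111100
2. Invert bits:     110000010000001011000011
3. Add 1:           110000010000001011000100

Answer: 110000010000001011000100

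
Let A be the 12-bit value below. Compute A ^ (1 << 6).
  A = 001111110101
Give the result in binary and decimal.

Mask = 1 << 6 = 000001000000
Bit 6 of A is 1; XOR with the mask flips it to 0.
  001111110101
^ 000001000000
--------------
  001110110101

Answer: 001110110101 (949)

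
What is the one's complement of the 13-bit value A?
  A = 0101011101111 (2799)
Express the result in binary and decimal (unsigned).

Flip each bit (0->1, 1->0):
  0101011101111
  1010100010000

Answer: 1010100010000 (5392)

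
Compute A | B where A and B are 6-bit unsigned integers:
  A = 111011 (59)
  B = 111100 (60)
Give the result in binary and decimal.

Apply | to each column (1 where either bit is 1):
  111011
| 111100
--------
  111111

Answer: 111111 (63)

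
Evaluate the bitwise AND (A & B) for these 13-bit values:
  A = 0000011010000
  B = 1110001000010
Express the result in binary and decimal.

Apply & to each column (1 only where both bits are 1):
  0000011010000
& 1110001000010
---------------
  0000001000000

Answer: 0000001000000 (64)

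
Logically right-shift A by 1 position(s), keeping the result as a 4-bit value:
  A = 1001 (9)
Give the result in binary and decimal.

Logical shift right by 1: drop the bottom 1 bit(s), prepend 1 zero(s) on the left.
  1001  ->  keep [100], discard [1], prepend 0
= 0100

Answer: 0100 (4)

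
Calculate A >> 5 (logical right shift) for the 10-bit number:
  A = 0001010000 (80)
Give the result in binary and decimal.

Logical shift right by 5: drop the bottom 5 bit(s), prepend 5 zero(s) on the left.
  0001010000  ->  keep [00010], discard [10000], prepend 00000
= 0000000010

Answer: 0000000010 (2)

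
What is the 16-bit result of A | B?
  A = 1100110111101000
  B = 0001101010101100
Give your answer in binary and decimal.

Apply | to each column (1 where either bit is 1):
  1100110111101000
| 0001101010101100
------------------
  1101111111101100

Answer: 1101111111101100 (57324)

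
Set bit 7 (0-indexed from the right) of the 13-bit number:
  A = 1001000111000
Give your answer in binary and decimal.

Mask = 1 << 7 = 0000010000000
Bit 7 of A is 0, so OR-ing with the mask flips it to 1.
  1001000111000
| 0000010000000
---------------
  1001010111000

Answer: 1001010111000 (4792)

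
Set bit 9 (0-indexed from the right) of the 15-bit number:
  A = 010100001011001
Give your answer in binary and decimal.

Mask = 1 << 9 = 000001000000000
Bit 9 of A is 0, so OR-ing with the mask flips it to 1.
  010100001011001
| 000001000000000
-----------------
  010101001011001

Answer: 010101001011001 (10841)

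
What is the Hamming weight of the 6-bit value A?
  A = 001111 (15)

001111
1-bits at positions (from bit 0 = LSB): 0, 1, 2, 3
Count = 4

Answer: 4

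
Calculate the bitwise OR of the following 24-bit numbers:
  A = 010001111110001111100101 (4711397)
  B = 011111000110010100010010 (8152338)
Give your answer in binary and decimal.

Apply | to each column (1 where either bit is 1):
  010001111110001111100101
| 011111000110010100010010
--------------------------
  011111111110011111110111

Answer: 011111111110011111110111 (8382455)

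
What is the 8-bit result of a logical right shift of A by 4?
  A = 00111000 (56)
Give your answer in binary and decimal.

Logical shift right by 4: drop the bottom 4 bit(s), prepend 4 zero(s) on the left.
  00111000  ->  keep [0011], discard [1000], prepend 0000
= 00000011

Answer: 00000011 (3)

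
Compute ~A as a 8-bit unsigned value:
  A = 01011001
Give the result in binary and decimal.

Flip each bit (0->1, 1->0):
  01011001
  10100110

Answer: 10100110 (166)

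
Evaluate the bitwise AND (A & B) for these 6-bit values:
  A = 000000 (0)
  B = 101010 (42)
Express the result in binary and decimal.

Apply & to each column (1 only where both bits are 1):
  000000
& 101010
--------
  000000

Answer: 000000 (0)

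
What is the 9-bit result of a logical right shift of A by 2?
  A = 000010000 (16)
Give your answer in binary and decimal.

Logical shift right by 2: drop the bottom 2 bit(s), prepend 2 zero(s) on the left.
  000010000  ->  keep [0000100], discard [00], prepend 00
= 000000100

Answer: 000000100 (4)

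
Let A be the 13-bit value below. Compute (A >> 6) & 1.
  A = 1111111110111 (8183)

Bit 6 is the 7th from the right.
  1111111110111
        ^
That bit is 1.

Answer: 1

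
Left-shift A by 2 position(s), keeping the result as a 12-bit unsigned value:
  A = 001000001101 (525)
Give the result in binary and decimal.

Shift left by 2: drop the top 2 bit(s), append 2 zero(s) on the right.
  001000001101  ->  discard [00], keep [1000001101], append 00
= 100000110100

Answer: 100000110100 (2100)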